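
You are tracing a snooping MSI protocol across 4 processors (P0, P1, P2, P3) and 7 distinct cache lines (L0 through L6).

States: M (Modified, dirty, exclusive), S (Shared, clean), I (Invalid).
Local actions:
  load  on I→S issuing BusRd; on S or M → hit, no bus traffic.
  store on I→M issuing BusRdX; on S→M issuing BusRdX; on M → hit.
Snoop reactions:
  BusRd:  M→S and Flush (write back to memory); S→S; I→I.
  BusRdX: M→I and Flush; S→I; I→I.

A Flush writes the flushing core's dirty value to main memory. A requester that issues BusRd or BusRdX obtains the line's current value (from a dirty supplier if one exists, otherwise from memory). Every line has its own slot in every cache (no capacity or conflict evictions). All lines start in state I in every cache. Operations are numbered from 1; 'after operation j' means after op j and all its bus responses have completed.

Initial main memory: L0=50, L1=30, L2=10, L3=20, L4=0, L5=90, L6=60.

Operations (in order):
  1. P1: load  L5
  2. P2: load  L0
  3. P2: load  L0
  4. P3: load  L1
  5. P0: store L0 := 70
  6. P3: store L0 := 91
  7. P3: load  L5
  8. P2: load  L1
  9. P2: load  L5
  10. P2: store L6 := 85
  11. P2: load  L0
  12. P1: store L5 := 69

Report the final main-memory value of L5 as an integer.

1. P1: load  L5  bus=[BusRd]  L5: P0=I P1=S P2=I P3=I  mem[L5]=90
2. P2: load  L0  bus=[BusRd]  L0: P0=I P1=I P2=S P3=I  mem[L0]=50
3. P2: load  L0  bus=[-]  L0: P0=I P1=I P2=S P3=I  mem[L0]=50
4. P3: load  L1  bus=[BusRd]  L1: P0=I P1=I P2=I P3=S  mem[L1]=30
5. P0: store L0 := 70  bus=[BusRdX]  L0: P0=M P1=I P2=I P3=I  mem[L0]=50
6. P3: store L0 := 91  bus=[BusRdX,Flush]  L0: P0=I P1=I P2=I P3=M  mem[L0]=70
7. P3: load  L5  bus=[BusRd]  L5: P0=I P1=S P2=I P3=S  mem[L5]=90
8. P2: load  L1  bus=[BusRd]  L1: P0=I P1=I P2=S P3=S  mem[L1]=30
9. P2: load  L5  bus=[BusRd]  L5: P0=I P1=S P2=S P3=S  mem[L5]=90
10. P2: store L6 := 85  bus=[BusRdX]  L6: P0=I P1=I P2=M P3=I  mem[L6]=60
11. P2: load  L0  bus=[BusRd,Flush]  L0: P0=I P1=I P2=S P3=S  mem[L0]=91
12. P1: store L5 := 69  bus=[BusRdX]  L5: P0=I P1=M P2=I P3=I  mem[L5]=90

memory[L5] = 90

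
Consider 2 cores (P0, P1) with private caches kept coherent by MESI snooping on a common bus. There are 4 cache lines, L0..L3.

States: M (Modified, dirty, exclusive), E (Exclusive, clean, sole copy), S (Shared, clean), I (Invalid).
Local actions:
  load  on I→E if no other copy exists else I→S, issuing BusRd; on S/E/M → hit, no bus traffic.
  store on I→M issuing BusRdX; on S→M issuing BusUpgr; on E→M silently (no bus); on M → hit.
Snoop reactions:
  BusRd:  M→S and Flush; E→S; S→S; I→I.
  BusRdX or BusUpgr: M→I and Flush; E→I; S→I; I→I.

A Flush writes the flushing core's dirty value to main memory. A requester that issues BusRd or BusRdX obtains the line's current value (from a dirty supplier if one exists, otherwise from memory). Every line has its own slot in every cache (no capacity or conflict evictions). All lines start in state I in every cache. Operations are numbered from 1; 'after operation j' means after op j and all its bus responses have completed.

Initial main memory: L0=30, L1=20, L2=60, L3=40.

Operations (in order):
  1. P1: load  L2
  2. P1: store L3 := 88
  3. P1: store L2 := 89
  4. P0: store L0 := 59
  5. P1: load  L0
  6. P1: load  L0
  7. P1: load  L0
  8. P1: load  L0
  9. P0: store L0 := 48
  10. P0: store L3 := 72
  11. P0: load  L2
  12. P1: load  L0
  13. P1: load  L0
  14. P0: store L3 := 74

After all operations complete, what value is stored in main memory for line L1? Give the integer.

memory[L1] = 20

1. P1: load  L2  bus=[BusRd]  L2: P0=I P1=E  mem[L2]=60
2. P1: store L3 := 88  bus=[BusRdX]  L3: P0=I P1=M  mem[L3]=40
3. P1: store L2 := 89  bus=[-]  L2: P0=I P1=M  mem[L2]=60
4. P0: store L0 := 59  bus=[BusRdX]  L0: P0=M P1=I  mem[L0]=30
5. P1: load  L0  bus=[BusRd,Flush]  L0: P0=S P1=S  mem[L0]=59
6. P1: load  L0  bus=[-]  L0: P0=S P1=S  mem[L0]=59
7. P1: load  L0  bus=[-]  L0: P0=S P1=S  mem[L0]=59
8. P1: load  L0  bus=[-]  L0: P0=S P1=S  mem[L0]=59
9. P0: store L0 := 48  bus=[BusUpgr]  L0: P0=M P1=I  mem[L0]=59
10. P0: store L3 := 72  bus=[BusRdX,Flush]  L3: P0=M P1=I  mem[L3]=88
11. P0: load  L2  bus=[BusRd,Flush]  L2: P0=S P1=S  mem[L2]=89
12. P1: load  L0  bus=[BusRd,Flush]  L0: P0=S P1=S  mem[L0]=48
13. P1: load  L0  bus=[-]  L0: P0=S P1=S  mem[L0]=48
14. P0: store L3 := 74  bus=[-]  L3: P0=M P1=I  mem[L3]=88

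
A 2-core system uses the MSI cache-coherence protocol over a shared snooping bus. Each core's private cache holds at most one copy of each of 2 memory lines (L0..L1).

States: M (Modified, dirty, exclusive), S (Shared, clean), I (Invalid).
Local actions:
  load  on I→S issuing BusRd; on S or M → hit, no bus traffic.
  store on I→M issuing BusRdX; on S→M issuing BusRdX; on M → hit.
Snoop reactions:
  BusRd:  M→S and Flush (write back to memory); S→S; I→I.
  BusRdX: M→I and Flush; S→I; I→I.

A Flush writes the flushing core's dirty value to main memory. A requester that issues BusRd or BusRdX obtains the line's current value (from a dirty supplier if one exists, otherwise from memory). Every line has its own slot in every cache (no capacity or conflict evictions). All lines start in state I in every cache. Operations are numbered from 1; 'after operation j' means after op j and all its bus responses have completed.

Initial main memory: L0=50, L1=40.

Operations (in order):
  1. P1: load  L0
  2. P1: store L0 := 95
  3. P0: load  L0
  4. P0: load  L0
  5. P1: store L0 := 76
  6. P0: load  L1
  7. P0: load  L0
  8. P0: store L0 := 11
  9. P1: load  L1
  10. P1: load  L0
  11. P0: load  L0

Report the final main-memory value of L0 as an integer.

memory[L0] = 11

step 1: P1: load  L0  ⟶  IS  (L0)  txn=BusRd  M[L0]=50
step 2: P1: store L0 := 95  ⟶  IM  (L0)  txn=BusRdX  M[L0]=50
step 3: P0: load  L0  ⟶  SS  (L0)  txn=BusRd+Flush  M[L0]=95
step 4: P0: load  L0  ⟶  SS  (L0)  txn=∅  M[L0]=95
step 5: P1: store L0 := 76  ⟶  IM  (L0)  txn=BusRdX  M[L0]=95
step 6: P0: load  L1  ⟶  SI  (L1)  txn=BusRd  M[L1]=40
step 7: P0: load  L0  ⟶  SS  (L0)  txn=BusRd+Flush  M[L0]=76
step 8: P0: store L0 := 11  ⟶  MI  (L0)  txn=BusRdX  M[L0]=76
step 9: P1: load  L1  ⟶  SS  (L1)  txn=BusRd  M[L1]=40
step 10: P1: load  L0  ⟶  SS  (L0)  txn=BusRd+Flush  M[L0]=11
step 11: P0: load  L0  ⟶  SS  (L0)  txn=∅  M[L0]=11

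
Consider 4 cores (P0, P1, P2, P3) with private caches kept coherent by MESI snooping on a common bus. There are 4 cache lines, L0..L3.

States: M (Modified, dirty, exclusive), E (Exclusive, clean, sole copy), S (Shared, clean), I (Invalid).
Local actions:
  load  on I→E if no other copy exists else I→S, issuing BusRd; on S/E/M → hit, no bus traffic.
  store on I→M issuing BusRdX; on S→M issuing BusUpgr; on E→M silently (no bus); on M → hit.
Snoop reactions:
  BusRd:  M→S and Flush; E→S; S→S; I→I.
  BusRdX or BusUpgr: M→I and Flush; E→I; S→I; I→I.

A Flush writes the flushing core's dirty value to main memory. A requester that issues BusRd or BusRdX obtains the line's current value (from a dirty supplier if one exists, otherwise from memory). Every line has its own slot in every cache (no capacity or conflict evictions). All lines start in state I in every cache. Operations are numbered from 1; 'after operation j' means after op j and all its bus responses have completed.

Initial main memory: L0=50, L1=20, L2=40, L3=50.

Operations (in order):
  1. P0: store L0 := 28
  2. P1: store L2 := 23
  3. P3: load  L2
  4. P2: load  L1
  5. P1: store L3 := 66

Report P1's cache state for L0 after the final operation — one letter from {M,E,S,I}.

state = I

1. P0: store L0 := 28  bus=[BusRdX]  L0: P0=M P1=I P2=I P3=I  mem[L0]=50
2. P1: store L2 := 23  bus=[BusRdX]  L2: P0=I P1=M P2=I P3=I  mem[L2]=40
3. P3: load  L2  bus=[BusRd,Flush]  L2: P0=I P1=S P2=I P3=S  mem[L2]=23
4. P2: load  L1  bus=[BusRd]  L1: P0=I P1=I P2=E P3=I  mem[L1]=20
5. P1: store L3 := 66  bus=[BusRdX]  L3: P0=I P1=M P2=I P3=I  mem[L3]=50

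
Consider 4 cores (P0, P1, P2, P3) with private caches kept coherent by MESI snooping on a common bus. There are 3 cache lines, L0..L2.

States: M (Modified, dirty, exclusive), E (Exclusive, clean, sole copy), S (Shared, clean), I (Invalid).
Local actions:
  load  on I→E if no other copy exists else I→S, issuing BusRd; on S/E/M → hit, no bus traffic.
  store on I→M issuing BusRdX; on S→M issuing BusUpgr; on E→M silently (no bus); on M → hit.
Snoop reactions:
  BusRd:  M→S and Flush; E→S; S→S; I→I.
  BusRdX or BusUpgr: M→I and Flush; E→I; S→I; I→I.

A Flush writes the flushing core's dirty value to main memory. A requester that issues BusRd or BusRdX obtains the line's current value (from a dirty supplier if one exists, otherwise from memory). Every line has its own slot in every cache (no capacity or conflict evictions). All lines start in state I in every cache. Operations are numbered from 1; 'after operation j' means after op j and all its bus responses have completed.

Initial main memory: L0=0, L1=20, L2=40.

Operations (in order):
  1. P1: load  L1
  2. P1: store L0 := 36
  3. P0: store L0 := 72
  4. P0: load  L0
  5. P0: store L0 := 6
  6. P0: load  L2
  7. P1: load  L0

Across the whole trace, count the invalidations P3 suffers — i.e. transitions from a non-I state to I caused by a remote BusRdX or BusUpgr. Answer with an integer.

invalidations = 0

  op1 P1: load  L1 → I/E/I/I on L1; bus BusRd; mem=20
  op2 P1: store L0 := 36 → I/M/I/I on L0; bus BusRdX; mem=0
  op3 P0: store L0 := 72 → M/I/I/I on L0; bus BusRdX Flush; mem=36
  op4 P0: load  L0 → M/I/I/I on L0; bus (none); mem=36
  op5 P0: store L0 := 6 → M/I/I/I on L0; bus (none); mem=36
  op6 P0: load  L2 → E/I/I/I on L2; bus BusRd; mem=40
  op7 P1: load  L0 → S/S/I/I on L0; bus BusRd Flush; mem=6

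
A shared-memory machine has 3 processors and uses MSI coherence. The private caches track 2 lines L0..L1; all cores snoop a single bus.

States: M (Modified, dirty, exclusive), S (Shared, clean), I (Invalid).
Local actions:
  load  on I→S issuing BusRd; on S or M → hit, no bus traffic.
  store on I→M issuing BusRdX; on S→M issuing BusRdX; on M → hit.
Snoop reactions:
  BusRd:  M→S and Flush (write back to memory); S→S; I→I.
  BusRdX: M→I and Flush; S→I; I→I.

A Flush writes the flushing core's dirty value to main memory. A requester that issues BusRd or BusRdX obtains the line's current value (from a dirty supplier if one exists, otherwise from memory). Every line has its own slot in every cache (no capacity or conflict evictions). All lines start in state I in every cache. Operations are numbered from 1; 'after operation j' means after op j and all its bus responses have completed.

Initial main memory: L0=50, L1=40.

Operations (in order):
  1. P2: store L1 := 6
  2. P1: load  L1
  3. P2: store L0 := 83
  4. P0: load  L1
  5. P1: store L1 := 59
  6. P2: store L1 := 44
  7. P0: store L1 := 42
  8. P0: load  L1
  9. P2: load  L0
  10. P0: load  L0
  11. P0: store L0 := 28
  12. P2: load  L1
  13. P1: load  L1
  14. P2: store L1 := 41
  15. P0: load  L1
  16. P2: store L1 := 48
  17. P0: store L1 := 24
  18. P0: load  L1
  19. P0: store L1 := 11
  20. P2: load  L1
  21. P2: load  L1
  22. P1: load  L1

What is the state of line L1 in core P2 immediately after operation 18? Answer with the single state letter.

1. P2: store L1 := 6  bus=[BusRdX]  L1: P0=I P1=I P2=M  mem[L1]=40
2. P1: load  L1  bus=[BusRd,Flush]  L1: P0=I P1=S P2=S  mem[L1]=6
3. P2: store L0 := 83  bus=[BusRdX]  L0: P0=I P1=I P2=M  mem[L0]=50
4. P0: load  L1  bus=[BusRd]  L1: P0=S P1=S P2=S  mem[L1]=6
5. P1: store L1 := 59  bus=[BusRdX]  L1: P0=I P1=M P2=I  mem[L1]=6
6. P2: store L1 := 44  bus=[BusRdX,Flush]  L1: P0=I P1=I P2=M  mem[L1]=59
7. P0: store L1 := 42  bus=[BusRdX,Flush]  L1: P0=M P1=I P2=I  mem[L1]=44
8. P0: load  L1  bus=[-]  L1: P0=M P1=I P2=I  mem[L1]=44
9. P2: load  L0  bus=[-]  L0: P0=I P1=I P2=M  mem[L0]=50
10. P0: load  L0  bus=[BusRd,Flush]  L0: P0=S P1=I P2=S  mem[L0]=83
11. P0: store L0 := 28  bus=[BusRdX]  L0: P0=M P1=I P2=I  mem[L0]=83
12. P2: load  L1  bus=[BusRd,Flush]  L1: P0=S P1=I P2=S  mem[L1]=42
13. P1: load  L1  bus=[BusRd]  L1: P0=S P1=S P2=S  mem[L1]=42
14. P2: store L1 := 41  bus=[BusRdX]  L1: P0=I P1=I P2=M  mem[L1]=42
15. P0: load  L1  bus=[BusRd,Flush]  L1: P0=S P1=I P2=S  mem[L1]=41
16. P2: store L1 := 48  bus=[BusRdX]  L1: P0=I P1=I P2=M  mem[L1]=41
17. P0: store L1 := 24  bus=[BusRdX,Flush]  L1: P0=M P1=I P2=I  mem[L1]=48
18. P0: load  L1  bus=[-]  L1: P0=M P1=I P2=I  mem[L1]=48
19. P0: store L1 := 11  bus=[-]  L1: P0=M P1=I P2=I  mem[L1]=48
20. P2: load  L1  bus=[BusRd,Flush]  L1: P0=S P1=I P2=S  mem[L1]=11
21. P2: load  L1  bus=[-]  L1: P0=S P1=I P2=S  mem[L1]=11
22. P1: load  L1  bus=[BusRd]  L1: P0=S P1=S P2=S  mem[L1]=11

state = I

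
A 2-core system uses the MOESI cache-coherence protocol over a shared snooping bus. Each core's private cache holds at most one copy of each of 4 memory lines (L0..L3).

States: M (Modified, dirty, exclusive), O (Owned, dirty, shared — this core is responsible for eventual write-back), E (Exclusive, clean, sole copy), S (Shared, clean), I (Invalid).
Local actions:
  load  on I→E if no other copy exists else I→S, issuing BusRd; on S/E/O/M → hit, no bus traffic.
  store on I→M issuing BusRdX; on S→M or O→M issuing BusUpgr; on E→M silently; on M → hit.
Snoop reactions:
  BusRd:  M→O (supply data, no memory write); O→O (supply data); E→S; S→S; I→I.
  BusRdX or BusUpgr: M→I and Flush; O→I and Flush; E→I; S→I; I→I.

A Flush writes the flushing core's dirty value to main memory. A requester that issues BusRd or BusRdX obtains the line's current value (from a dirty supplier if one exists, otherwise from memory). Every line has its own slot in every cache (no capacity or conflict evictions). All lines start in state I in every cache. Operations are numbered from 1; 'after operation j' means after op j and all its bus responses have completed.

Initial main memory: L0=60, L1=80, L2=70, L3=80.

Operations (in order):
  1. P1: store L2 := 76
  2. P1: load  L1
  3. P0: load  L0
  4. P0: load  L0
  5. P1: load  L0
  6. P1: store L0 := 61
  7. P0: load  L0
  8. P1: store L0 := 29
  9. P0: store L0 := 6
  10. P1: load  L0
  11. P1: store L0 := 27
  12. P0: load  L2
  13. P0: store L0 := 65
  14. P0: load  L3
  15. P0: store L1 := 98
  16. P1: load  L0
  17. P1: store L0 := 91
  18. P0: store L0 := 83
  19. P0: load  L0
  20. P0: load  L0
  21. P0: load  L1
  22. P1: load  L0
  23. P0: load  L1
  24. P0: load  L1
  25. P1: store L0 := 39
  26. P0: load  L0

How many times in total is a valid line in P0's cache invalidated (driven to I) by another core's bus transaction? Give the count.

  op1 P1: store L2 := 76 → I/M on L2; bus BusRdX; mem=70
  op2 P1: load  L1 → I/E on L1; bus BusRd; mem=80
  op3 P0: load  L0 → E/I on L0; bus BusRd; mem=60
  op4 P0: load  L0 → E/I on L0; bus (none); mem=60
  op5 P1: load  L0 → S/S on L0; bus BusRd; mem=60
  op6 P1: store L0 := 61 → I/M on L0; bus BusUpgr; mem=60
  op7 P0: load  L0 → S/O on L0; bus BusRd; mem=60
  op8 P1: store L0 := 29 → I/M on L0; bus BusUpgr; mem=60
  op9 P0: store L0 := 6 → M/I on L0; bus BusRdX Flush; mem=29
  op10 P1: load  L0 → O/S on L0; bus BusRd; mem=29
  op11 P1: store L0 := 27 → I/M on L0; bus BusUpgr Flush; mem=6
  op12 P0: load  L2 → S/O on L2; bus BusRd; mem=70
  op13 P0: store L0 := 65 → M/I on L0; bus BusRdX Flush; mem=27
  op14 P0: load  L3 → E/I on L3; bus BusRd; mem=80
  op15 P0: store L1 := 98 → M/I on L1; bus BusRdX; mem=80
  op16 P1: load  L0 → O/S on L0; bus BusRd; mem=27
  op17 P1: store L0 := 91 → I/M on L0; bus BusUpgr Flush; mem=65
  op18 P0: store L0 := 83 → M/I on L0; bus BusRdX Flush; mem=91
  op19 P0: load  L0 → M/I on L0; bus (none); mem=91
  op20 P0: load  L0 → M/I on L0; bus (none); mem=91
  op21 P0: load  L1 → M/I on L1; bus (none); mem=80
  op22 P1: load  L0 → O/S on L0; bus BusRd; mem=91
  op23 P0: load  L1 → M/I on L1; bus (none); mem=80
  op24 P0: load  L1 → M/I on L1; bus (none); mem=80
  op25 P1: store L0 := 39 → I/M on L0; bus BusUpgr Flush; mem=83
  op26 P0: load  L0 → S/O on L0; bus BusRd; mem=83

invalidations = 5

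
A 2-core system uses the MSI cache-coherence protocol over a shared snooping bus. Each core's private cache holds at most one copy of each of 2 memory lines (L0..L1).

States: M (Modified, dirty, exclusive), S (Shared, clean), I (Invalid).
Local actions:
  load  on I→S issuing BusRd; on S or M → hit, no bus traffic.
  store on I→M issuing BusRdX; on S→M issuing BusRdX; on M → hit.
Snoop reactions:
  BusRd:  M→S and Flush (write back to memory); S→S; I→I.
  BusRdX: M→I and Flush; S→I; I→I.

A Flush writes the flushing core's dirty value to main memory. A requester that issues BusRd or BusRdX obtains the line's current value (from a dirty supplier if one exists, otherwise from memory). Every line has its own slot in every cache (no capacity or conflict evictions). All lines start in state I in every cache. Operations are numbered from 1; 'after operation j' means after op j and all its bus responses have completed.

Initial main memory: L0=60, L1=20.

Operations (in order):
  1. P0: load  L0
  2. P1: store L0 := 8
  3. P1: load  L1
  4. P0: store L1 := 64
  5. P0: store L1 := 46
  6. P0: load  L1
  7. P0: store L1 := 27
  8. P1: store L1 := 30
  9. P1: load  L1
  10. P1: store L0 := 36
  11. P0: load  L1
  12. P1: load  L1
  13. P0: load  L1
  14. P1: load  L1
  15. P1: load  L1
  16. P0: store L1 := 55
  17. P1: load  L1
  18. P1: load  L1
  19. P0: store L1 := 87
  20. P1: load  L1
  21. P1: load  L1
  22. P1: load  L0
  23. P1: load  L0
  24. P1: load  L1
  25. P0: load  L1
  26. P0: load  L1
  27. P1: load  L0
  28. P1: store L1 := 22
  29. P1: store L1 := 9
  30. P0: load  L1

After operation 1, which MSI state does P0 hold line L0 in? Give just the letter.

  op1 P0: load  L0 → S/I on L0; bus BusRd; mem=60
  op2 P1: store L0 := 8 → I/M on L0; bus BusRdX; mem=60
  op3 P1: load  L1 → I/S on L1; bus BusRd; mem=20
  op4 P0: store L1 := 64 → M/I on L1; bus BusRdX; mem=20
  op5 P0: store L1 := 46 → M/I on L1; bus (none); mem=20
  op6 P0: load  L1 → M/I on L1; bus (none); mem=20
  op7 P0: store L1 := 27 → M/I on L1; bus (none); mem=20
  op8 P1: store L1 := 30 → I/M on L1; bus BusRdX Flush; mem=27
  op9 P1: load  L1 → I/M on L1; bus (none); mem=27
  op10 P1: store L0 := 36 → I/M on L0; bus (none); mem=60
  op11 P0: load  L1 → S/S on L1; bus BusRd Flush; mem=30
  op12 P1: load  L1 → S/S on L1; bus (none); mem=30
  op13 P0: load  L1 → S/S on L1; bus (none); mem=30
  op14 P1: load  L1 → S/S on L1; bus (none); mem=30
  op15 P1: load  L1 → S/S on L1; bus (none); mem=30
  op16 P0: store L1 := 55 → M/I on L1; bus BusRdX; mem=30
  op17 P1: load  L1 → S/S on L1; bus BusRd Flush; mem=55
  op18 P1: load  L1 → S/S on L1; bus (none); mem=55
  op19 P0: store L1 := 87 → M/I on L1; bus BusRdX; mem=55
  op20 P1: load  L1 → S/S on L1; bus BusRd Flush; mem=87
  op21 P1: load  L1 → S/S on L1; bus (none); mem=87
  op22 P1: load  L0 → I/M on L0; bus (none); mem=60
  op23 P1: load  L0 → I/M on L0; bus (none); mem=60
  op24 P1: load  L1 → S/S on L1; bus (none); mem=87
  op25 P0: load  L1 → S/S on L1; bus (none); mem=87
  op26 P0: load  L1 → S/S on L1; bus (none); mem=87
  op27 P1: load  L0 → I/M on L0; bus (none); mem=60
  op28 P1: store L1 := 22 → I/M on L1; bus BusRdX; mem=87
  op29 P1: store L1 := 9 → I/M on L1; bus (none); mem=87
  op30 P0: load  L1 → S/S on L1; bus BusRd Flush; mem=9

state = S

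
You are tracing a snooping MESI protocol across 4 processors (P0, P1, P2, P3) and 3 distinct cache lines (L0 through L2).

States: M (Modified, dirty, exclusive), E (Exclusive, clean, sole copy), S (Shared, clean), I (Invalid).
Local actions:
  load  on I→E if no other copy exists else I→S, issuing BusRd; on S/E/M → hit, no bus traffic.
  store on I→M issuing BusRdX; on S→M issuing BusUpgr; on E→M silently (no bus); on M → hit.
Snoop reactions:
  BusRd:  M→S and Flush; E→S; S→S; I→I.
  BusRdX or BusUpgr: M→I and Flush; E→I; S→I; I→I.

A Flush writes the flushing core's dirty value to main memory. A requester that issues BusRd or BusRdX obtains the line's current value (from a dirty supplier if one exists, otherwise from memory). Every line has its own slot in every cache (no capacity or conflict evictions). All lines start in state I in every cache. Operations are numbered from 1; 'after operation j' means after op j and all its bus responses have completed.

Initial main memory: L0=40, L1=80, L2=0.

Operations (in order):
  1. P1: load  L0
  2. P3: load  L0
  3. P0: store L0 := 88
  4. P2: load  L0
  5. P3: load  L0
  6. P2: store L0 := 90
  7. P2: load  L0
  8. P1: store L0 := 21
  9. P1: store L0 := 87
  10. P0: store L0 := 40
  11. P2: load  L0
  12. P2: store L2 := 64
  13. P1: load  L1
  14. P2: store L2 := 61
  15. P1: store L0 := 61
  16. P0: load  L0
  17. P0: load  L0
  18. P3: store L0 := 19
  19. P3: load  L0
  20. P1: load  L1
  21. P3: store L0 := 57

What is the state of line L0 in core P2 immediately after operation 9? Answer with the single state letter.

state = I

step 1: P1: load  L0  ⟶  IEII  (L0)  txn=BusRd  M[L0]=40
step 2: P3: load  L0  ⟶  ISIS  (L0)  txn=BusRd  M[L0]=40
step 3: P0: store L0 := 88  ⟶  MIII  (L0)  txn=BusRdX  M[L0]=40
step 4: P2: load  L0  ⟶  SISI  (L0)  txn=BusRd+Flush  M[L0]=88
step 5: P3: load  L0  ⟶  SISS  (L0)  txn=BusRd  M[L0]=88
step 6: P2: store L0 := 90  ⟶  IIMI  (L0)  txn=BusUpgr  M[L0]=88
step 7: P2: load  L0  ⟶  IIMI  (L0)  txn=∅  M[L0]=88
step 8: P1: store L0 := 21  ⟶  IMII  (L0)  txn=BusRdX+Flush  M[L0]=90
step 9: P1: store L0 := 87  ⟶  IMII  (L0)  txn=∅  M[L0]=90
step 10: P0: store L0 := 40  ⟶  MIII  (L0)  txn=BusRdX+Flush  M[L0]=87
step 11: P2: load  L0  ⟶  SISI  (L0)  txn=BusRd+Flush  M[L0]=40
step 12: P2: store L2 := 64  ⟶  IIMI  (L2)  txn=BusRdX  M[L2]=0
step 13: P1: load  L1  ⟶  IEII  (L1)  txn=BusRd  M[L1]=80
step 14: P2: store L2 := 61  ⟶  IIMI  (L2)  txn=∅  M[L2]=0
step 15: P1: store L0 := 61  ⟶  IMII  (L0)  txn=BusRdX  M[L0]=40
step 16: P0: load  L0  ⟶  SSII  (L0)  txn=BusRd+Flush  M[L0]=61
step 17: P0: load  L0  ⟶  SSII  (L0)  txn=∅  M[L0]=61
step 18: P3: store L0 := 19  ⟶  IIIM  (L0)  txn=BusRdX  M[L0]=61
step 19: P3: load  L0  ⟶  IIIM  (L0)  txn=∅  M[L0]=61
step 20: P1: load  L1  ⟶  IEII  (L1)  txn=∅  M[L1]=80
step 21: P3: store L0 := 57  ⟶  IIIM  (L0)  txn=∅  M[L0]=61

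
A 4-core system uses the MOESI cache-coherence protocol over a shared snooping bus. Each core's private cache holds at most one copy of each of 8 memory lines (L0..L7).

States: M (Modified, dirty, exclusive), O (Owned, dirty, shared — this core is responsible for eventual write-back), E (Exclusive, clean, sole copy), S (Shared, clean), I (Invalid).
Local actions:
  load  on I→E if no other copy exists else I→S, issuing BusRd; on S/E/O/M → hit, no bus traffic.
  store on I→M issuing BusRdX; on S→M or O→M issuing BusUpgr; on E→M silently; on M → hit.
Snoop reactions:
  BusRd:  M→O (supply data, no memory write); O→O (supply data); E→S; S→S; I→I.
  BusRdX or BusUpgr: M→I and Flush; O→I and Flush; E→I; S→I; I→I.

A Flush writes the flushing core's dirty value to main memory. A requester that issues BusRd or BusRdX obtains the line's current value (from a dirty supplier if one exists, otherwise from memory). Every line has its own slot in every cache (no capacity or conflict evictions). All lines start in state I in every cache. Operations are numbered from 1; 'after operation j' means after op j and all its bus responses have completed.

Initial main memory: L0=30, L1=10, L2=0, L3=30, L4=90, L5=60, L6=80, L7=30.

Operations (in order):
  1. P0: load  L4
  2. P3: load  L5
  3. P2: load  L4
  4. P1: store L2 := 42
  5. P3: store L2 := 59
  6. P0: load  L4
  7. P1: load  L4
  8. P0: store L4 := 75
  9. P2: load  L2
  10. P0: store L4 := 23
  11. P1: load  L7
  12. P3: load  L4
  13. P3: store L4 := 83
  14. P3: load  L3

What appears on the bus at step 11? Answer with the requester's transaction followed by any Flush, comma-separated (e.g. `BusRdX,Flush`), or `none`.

bus = BusRd

[1] P0: load  L4 | P0:E(90), P1:I, P2:I, P3:I | bus: BusRd
[2] P3: load  L5 | P0:I, P1:I, P2:I, P3:E(60) | bus: BusRd
[3] P2: load  L4 | P0:S(90), P1:I, P2:S(90), P3:I | bus: BusRd
[4] P1: store L2 := 42 | P0:I, P1:M(42), P2:I, P3:I | bus: BusRdX
[5] P3: store L2 := 59 | P0:I, P1:I, P2:I, P3:M(59) | bus: BusRdX,Flush
[6] P0: load  L4 | P0:S(90), P1:I, P2:S(90), P3:I | bus: none
[7] P1: load  L4 | P0:S(90), P1:S(90), P2:S(90), P3:I | bus: BusRd
[8] P0: store L4 := 75 | P0:M(75), P1:I, P2:I, P3:I | bus: BusUpgr
[9] P2: load  L2 | P0:I, P1:I, P2:S(59), P3:O(59) | bus: BusRd
[10] P0: store L4 := 23 | P0:M(23), P1:I, P2:I, P3:I | bus: none
[11] P1: load  L7 | P0:I, P1:E(30), P2:I, P3:I | bus: BusRd
[12] P3: load  L4 | P0:O(23), P1:I, P2:I, P3:S(23) | bus: BusRd
[13] P3: store L4 := 83 | P0:I, P1:I, P2:I, P3:M(83) | bus: BusUpgr,Flush
[14] P3: load  L3 | P0:I, P1:I, P2:I, P3:E(30) | bus: BusRd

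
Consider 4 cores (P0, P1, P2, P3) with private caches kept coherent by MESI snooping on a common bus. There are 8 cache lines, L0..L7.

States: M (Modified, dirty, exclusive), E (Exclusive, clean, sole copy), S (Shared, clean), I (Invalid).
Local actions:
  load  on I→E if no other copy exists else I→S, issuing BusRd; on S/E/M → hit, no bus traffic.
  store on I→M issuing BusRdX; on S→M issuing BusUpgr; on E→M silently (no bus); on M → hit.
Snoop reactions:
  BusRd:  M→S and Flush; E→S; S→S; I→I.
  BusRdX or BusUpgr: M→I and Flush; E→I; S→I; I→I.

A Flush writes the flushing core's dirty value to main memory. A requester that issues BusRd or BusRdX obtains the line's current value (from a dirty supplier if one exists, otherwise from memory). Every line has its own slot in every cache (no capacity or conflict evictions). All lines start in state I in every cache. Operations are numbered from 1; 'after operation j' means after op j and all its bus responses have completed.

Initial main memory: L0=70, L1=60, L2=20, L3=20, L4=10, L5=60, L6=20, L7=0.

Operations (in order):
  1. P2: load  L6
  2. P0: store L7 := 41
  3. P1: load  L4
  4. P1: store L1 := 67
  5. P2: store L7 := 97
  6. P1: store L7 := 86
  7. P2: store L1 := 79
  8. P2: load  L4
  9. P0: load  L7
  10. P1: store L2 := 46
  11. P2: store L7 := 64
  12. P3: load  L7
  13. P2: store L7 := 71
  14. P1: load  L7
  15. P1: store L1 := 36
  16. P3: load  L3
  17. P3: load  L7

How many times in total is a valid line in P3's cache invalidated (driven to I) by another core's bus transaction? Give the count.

step 1: P2: load  L6  ⟶  IIEI  (L6)  txn=BusRd  M[L6]=20
step 2: P0: store L7 := 41  ⟶  MIII  (L7)  txn=BusRdX  M[L7]=0
step 3: P1: load  L4  ⟶  IEII  (L4)  txn=BusRd  M[L4]=10
step 4: P1: store L1 := 67  ⟶  IMII  (L1)  txn=BusRdX  M[L1]=60
step 5: P2: store L7 := 97  ⟶  IIMI  (L7)  txn=BusRdX+Flush  M[L7]=41
step 6: P1: store L7 := 86  ⟶  IMII  (L7)  txn=BusRdX+Flush  M[L7]=97
step 7: P2: store L1 := 79  ⟶  IIMI  (L1)  txn=BusRdX+Flush  M[L1]=67
step 8: P2: load  L4  ⟶  ISSI  (L4)  txn=BusRd  M[L4]=10
step 9: P0: load  L7  ⟶  SSII  (L7)  txn=BusRd+Flush  M[L7]=86
step 10: P1: store L2 := 46  ⟶  IMII  (L2)  txn=BusRdX  M[L2]=20
step 11: P2: store L7 := 64  ⟶  IIMI  (L7)  txn=BusRdX  M[L7]=86
step 12: P3: load  L7  ⟶  IISS  (L7)  txn=BusRd+Flush  M[L7]=64
step 13: P2: store L7 := 71  ⟶  IIMI  (L7)  txn=BusUpgr  M[L7]=64
step 14: P1: load  L7  ⟶  ISSI  (L7)  txn=BusRd+Flush  M[L7]=71
step 15: P1: store L1 := 36  ⟶  IMII  (L1)  txn=BusRdX+Flush  M[L1]=79
step 16: P3: load  L3  ⟶  IIIE  (L3)  txn=BusRd  M[L3]=20
step 17: P3: load  L7  ⟶  ISSS  (L7)  txn=BusRd  M[L7]=71

invalidations = 1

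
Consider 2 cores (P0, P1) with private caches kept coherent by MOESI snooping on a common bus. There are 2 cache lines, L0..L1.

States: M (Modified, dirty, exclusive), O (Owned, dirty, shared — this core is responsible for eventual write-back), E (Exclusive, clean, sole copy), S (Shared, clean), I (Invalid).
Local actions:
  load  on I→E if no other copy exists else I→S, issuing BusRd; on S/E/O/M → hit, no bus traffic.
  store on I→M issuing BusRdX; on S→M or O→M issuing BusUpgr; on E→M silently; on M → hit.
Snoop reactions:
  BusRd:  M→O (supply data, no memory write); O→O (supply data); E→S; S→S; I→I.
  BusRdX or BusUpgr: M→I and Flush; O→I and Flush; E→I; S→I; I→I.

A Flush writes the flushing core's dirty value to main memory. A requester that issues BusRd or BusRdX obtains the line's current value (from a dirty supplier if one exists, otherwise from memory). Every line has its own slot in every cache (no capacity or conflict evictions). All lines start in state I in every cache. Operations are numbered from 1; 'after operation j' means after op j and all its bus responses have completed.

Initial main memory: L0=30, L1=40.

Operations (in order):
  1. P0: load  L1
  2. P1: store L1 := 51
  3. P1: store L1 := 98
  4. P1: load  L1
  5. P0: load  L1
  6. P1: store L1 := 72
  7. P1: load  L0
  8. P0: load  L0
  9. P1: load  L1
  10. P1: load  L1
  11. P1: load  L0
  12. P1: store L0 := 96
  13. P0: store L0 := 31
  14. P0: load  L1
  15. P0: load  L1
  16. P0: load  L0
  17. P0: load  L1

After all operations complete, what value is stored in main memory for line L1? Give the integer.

memory[L1] = 40

  op1 P0: load  L1 → E/I on L1; bus BusRd; mem=40
  op2 P1: store L1 := 51 → I/M on L1; bus BusRdX; mem=40
  op3 P1: store L1 := 98 → I/M on L1; bus (none); mem=40
  op4 P1: load  L1 → I/M on L1; bus (none); mem=40
  op5 P0: load  L1 → S/O on L1; bus BusRd; mem=40
  op6 P1: store L1 := 72 → I/M on L1; bus BusUpgr; mem=40
  op7 P1: load  L0 → I/E on L0; bus BusRd; mem=30
  op8 P0: load  L0 → S/S on L0; bus BusRd; mem=30
  op9 P1: load  L1 → I/M on L1; bus (none); mem=40
  op10 P1: load  L1 → I/M on L1; bus (none); mem=40
  op11 P1: load  L0 → S/S on L0; bus (none); mem=30
  op12 P1: store L0 := 96 → I/M on L0; bus BusUpgr; mem=30
  op13 P0: store L0 := 31 → M/I on L0; bus BusRdX Flush; mem=96
  op14 P0: load  L1 → S/O on L1; bus BusRd; mem=40
  op15 P0: load  L1 → S/O on L1; bus (none); mem=40
  op16 P0: load  L0 → M/I on L0; bus (none); mem=96
  op17 P0: load  L1 → S/O on L1; bus (none); mem=40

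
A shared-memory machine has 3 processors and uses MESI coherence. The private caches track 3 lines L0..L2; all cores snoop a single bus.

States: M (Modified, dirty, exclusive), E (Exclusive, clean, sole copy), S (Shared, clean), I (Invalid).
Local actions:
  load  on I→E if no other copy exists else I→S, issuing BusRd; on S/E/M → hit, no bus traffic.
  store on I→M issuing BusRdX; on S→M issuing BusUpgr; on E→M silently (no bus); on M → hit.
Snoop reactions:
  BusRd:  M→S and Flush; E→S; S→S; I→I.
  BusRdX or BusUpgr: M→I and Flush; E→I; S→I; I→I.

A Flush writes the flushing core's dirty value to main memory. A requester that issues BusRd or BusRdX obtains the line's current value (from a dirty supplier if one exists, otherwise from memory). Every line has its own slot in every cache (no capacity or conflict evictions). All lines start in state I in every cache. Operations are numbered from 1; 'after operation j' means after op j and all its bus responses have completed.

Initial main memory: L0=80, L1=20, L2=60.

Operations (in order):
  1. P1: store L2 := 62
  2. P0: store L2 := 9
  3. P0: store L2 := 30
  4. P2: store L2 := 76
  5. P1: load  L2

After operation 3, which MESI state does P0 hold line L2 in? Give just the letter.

state = M

step 1: P1: store L2 := 62  ⟶  IMI  (L2)  txn=BusRdX  M[L2]=60
step 2: P0: store L2 := 9  ⟶  MII  (L2)  txn=BusRdX+Flush  M[L2]=62
step 3: P0: store L2 := 30  ⟶  MII  (L2)  txn=∅  M[L2]=62
step 4: P2: store L2 := 76  ⟶  IIM  (L2)  txn=BusRdX+Flush  M[L2]=30
step 5: P1: load  L2  ⟶  ISS  (L2)  txn=BusRd+Flush  M[L2]=76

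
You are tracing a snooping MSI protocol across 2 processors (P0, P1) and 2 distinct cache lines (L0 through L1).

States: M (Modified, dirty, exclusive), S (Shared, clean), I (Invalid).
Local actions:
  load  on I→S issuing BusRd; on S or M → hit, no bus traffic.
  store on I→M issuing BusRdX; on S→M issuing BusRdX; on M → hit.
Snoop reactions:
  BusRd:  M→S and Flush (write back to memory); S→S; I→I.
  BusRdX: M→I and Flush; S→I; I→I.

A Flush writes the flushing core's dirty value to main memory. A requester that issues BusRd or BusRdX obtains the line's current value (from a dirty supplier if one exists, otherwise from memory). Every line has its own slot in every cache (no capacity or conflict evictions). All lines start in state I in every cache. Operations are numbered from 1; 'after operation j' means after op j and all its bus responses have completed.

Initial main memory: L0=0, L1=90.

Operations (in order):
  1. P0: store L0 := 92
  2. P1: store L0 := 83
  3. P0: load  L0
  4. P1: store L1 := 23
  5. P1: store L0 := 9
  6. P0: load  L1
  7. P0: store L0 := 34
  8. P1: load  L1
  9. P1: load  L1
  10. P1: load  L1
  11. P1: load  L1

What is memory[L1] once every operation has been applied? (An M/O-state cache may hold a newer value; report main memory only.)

memory[L1] = 23

  op1 P0: store L0 := 92 → M/I on L0; bus BusRdX; mem=0
  op2 P1: store L0 := 83 → I/M on L0; bus BusRdX Flush; mem=92
  op3 P0: load  L0 → S/S on L0; bus BusRd Flush; mem=83
  op4 P1: store L1 := 23 → I/M on L1; bus BusRdX; mem=90
  op5 P1: store L0 := 9 → I/M on L0; bus BusRdX; mem=83
  op6 P0: load  L1 → S/S on L1; bus BusRd Flush; mem=23
  op7 P0: store L0 := 34 → M/I on L0; bus BusRdX Flush; mem=9
  op8 P1: load  L1 → S/S on L1; bus (none); mem=23
  op9 P1: load  L1 → S/S on L1; bus (none); mem=23
  op10 P1: load  L1 → S/S on L1; bus (none); mem=23
  op11 P1: load  L1 → S/S on L1; bus (none); mem=23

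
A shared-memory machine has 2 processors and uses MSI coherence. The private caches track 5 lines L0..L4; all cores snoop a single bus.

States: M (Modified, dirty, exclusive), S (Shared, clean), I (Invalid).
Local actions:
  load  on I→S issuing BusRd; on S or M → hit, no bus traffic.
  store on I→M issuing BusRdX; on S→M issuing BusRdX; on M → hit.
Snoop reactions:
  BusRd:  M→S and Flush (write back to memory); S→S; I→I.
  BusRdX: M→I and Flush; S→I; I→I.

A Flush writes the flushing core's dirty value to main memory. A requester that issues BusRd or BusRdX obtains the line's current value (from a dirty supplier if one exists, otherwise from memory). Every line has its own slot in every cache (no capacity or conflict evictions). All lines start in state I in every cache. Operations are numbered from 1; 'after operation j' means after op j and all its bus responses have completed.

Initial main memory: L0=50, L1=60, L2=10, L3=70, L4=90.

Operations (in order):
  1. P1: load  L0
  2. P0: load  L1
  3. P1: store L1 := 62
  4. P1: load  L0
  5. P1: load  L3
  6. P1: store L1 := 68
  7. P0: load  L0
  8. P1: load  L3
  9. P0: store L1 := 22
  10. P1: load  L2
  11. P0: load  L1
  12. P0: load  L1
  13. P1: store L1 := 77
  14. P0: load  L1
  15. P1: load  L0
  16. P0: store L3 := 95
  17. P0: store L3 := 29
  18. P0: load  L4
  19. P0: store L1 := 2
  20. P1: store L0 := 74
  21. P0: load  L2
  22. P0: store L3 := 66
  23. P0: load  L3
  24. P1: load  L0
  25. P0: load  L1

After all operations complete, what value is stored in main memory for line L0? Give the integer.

memory[L0] = 50

  op1 P1: load  L0 → I/S on L0; bus BusRd; mem=50
  op2 P0: load  L1 → S/I on L1; bus BusRd; mem=60
  op3 P1: store L1 := 62 → I/M on L1; bus BusRdX; mem=60
  op4 P1: load  L0 → I/S on L0; bus (none); mem=50
  op5 P1: load  L3 → I/S on L3; bus BusRd; mem=70
  op6 P1: store L1 := 68 → I/M on L1; bus (none); mem=60
  op7 P0: load  L0 → S/S on L0; bus BusRd; mem=50
  op8 P1: load  L3 → I/S on L3; bus (none); mem=70
  op9 P0: store L1 := 22 → M/I on L1; bus BusRdX Flush; mem=68
  op10 P1: load  L2 → I/S on L2; bus BusRd; mem=10
  op11 P0: load  L1 → M/I on L1; bus (none); mem=68
  op12 P0: load  L1 → M/I on L1; bus (none); mem=68
  op13 P1: store L1 := 77 → I/M on L1; bus BusRdX Flush; mem=22
  op14 P0: load  L1 → S/S on L1; bus BusRd Flush; mem=77
  op15 P1: load  L0 → S/S on L0; bus (none); mem=50
  op16 P0: store L3 := 95 → M/I on L3; bus BusRdX; mem=70
  op17 P0: store L3 := 29 → M/I on L3; bus (none); mem=70
  op18 P0: load  L4 → S/I on L4; bus BusRd; mem=90
  op19 P0: store L1 := 2 → M/I on L1; bus BusRdX; mem=77
  op20 P1: store L0 := 74 → I/M on L0; bus BusRdX; mem=50
  op21 P0: load  L2 → S/S on L2; bus BusRd; mem=10
  op22 P0: store L3 := 66 → M/I on L3; bus (none); mem=70
  op23 P0: load  L3 → M/I on L3; bus (none); mem=70
  op24 P1: load  L0 → I/M on L0; bus (none); mem=50
  op25 P0: load  L1 → M/I on L1; bus (none); mem=77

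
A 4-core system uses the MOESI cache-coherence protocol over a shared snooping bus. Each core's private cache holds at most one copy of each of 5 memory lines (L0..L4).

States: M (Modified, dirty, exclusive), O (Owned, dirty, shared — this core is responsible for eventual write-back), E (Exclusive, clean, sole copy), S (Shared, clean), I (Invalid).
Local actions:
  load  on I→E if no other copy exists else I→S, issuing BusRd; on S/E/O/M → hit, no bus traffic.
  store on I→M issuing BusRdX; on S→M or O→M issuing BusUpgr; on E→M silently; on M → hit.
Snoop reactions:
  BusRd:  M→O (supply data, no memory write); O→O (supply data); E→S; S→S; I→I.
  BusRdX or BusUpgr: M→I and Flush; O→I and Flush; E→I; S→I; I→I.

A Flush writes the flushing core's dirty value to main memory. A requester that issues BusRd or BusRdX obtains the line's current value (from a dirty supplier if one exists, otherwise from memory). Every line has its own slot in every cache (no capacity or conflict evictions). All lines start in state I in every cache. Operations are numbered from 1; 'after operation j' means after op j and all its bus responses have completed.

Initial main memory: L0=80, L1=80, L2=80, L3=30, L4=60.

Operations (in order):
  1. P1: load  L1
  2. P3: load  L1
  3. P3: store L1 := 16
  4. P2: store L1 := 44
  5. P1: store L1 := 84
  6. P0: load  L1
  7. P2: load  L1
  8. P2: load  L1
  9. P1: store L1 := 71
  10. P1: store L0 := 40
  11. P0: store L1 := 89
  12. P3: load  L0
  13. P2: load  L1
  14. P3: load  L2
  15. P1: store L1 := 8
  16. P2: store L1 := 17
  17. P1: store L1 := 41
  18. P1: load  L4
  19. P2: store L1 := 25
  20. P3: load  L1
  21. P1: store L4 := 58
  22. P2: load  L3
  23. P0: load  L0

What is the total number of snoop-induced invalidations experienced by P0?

1. P1: load  L1  bus=[BusRd]  L1: P0=I P1=E P2=I P3=I  mem[L1]=80
2. P3: load  L1  bus=[BusRd]  L1: P0=I P1=S P2=I P3=S  mem[L1]=80
3. P3: store L1 := 16  bus=[BusUpgr]  L1: P0=I P1=I P2=I P3=M  mem[L1]=80
4. P2: store L1 := 44  bus=[BusRdX,Flush]  L1: P0=I P1=I P2=M P3=I  mem[L1]=16
5. P1: store L1 := 84  bus=[BusRdX,Flush]  L1: P0=I P1=M P2=I P3=I  mem[L1]=44
6. P0: load  L1  bus=[BusRd]  L1: P0=S P1=O P2=I P3=I  mem[L1]=44
7. P2: load  L1  bus=[BusRd]  L1: P0=S P1=O P2=S P3=I  mem[L1]=44
8. P2: load  L1  bus=[-]  L1: P0=S P1=O P2=S P3=I  mem[L1]=44
9. P1: store L1 := 71  bus=[BusUpgr]  L1: P0=I P1=M P2=I P3=I  mem[L1]=44
10. P1: store L0 := 40  bus=[BusRdX]  L0: P0=I P1=M P2=I P3=I  mem[L0]=80
11. P0: store L1 := 89  bus=[BusRdX,Flush]  L1: P0=M P1=I P2=I P3=I  mem[L1]=71
12. P3: load  L0  bus=[BusRd]  L0: P0=I P1=O P2=I P3=S  mem[L0]=80
13. P2: load  L1  bus=[BusRd]  L1: P0=O P1=I P2=S P3=I  mem[L1]=71
14. P3: load  L2  bus=[BusRd]  L2: P0=I P1=I P2=I P3=E  mem[L2]=80
15. P1: store L1 := 8  bus=[BusRdX,Flush]  L1: P0=I P1=M P2=I P3=I  mem[L1]=89
16. P2: store L1 := 17  bus=[BusRdX,Flush]  L1: P0=I P1=I P2=M P3=I  mem[L1]=8
17. P1: store L1 := 41  bus=[BusRdX,Flush]  L1: P0=I P1=M P2=I P3=I  mem[L1]=17
18. P1: load  L4  bus=[BusRd]  L4: P0=I P1=E P2=I P3=I  mem[L4]=60
19. P2: store L1 := 25  bus=[BusRdX,Flush]  L1: P0=I P1=I P2=M P3=I  mem[L1]=41
20. P3: load  L1  bus=[BusRd]  L1: P0=I P1=I P2=O P3=S  mem[L1]=41
21. P1: store L4 := 58  bus=[-]  L4: P0=I P1=M P2=I P3=I  mem[L4]=60
22. P2: load  L3  bus=[BusRd]  L3: P0=I P1=I P2=E P3=I  mem[L3]=30
23. P0: load  L0  bus=[BusRd]  L0: P0=S P1=O P2=I P3=S  mem[L0]=80

invalidations = 2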